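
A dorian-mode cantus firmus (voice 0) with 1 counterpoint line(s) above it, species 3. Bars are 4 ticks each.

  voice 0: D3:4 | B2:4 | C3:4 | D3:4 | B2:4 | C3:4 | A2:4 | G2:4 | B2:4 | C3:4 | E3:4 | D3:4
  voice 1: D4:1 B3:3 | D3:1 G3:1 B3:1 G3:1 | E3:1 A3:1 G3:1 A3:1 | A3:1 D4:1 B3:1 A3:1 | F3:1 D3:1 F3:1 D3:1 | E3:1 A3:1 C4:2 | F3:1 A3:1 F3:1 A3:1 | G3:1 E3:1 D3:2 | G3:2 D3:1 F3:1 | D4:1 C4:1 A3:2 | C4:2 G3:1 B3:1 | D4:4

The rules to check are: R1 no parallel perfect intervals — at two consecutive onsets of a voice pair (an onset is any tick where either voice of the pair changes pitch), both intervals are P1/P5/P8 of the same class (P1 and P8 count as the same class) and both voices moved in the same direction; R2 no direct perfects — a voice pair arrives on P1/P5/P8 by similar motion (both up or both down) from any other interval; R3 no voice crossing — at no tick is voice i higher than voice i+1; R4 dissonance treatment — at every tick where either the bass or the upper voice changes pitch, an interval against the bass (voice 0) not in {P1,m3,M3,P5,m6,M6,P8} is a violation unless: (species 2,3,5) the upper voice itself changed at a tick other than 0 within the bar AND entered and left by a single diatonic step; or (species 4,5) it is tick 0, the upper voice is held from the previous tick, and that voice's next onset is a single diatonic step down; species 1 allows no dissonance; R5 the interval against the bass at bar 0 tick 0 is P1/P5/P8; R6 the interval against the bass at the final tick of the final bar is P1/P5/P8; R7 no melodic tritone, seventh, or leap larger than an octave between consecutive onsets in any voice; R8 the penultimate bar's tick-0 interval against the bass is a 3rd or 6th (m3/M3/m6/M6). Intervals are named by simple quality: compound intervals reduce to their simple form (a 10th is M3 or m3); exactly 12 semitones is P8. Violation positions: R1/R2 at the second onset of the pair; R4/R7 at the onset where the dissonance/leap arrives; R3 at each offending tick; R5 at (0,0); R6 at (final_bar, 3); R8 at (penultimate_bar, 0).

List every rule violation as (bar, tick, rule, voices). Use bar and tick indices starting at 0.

bar 0: v0=D3 v1=D4 downbeat P8
bar 1: v0=B2 v1=D3 downbeat m3
bar 2: v0=C3 v1=E3 downbeat M3
bar 3: v0=D3 v1=A3 downbeat P5
bar 4: v0=B2 v1=F3 downbeat TT
bar 5: v0=C3 v1=E3 downbeat M3
bar 6: v0=A2 v1=F3 downbeat m6
bar 7: v0=G2 v1=G3 downbeat P8
bar 8: v0=B2 v1=G3 downbeat m6
bar 9: v0=C3 v1=D4 downbeat M2
bar 10: v0=E3 v1=C4 downbeat m6
bar 11: v0=D3 v1=D4 downbeat P8
  -> R4 @ bar 4 tick 0 v(0, 1): B2/F3 TT untreated
  -> R4 @ bar 4 tick 2 v(0, 1): B2/F3 TT untreated
  -> R1 @ bar 7 tick 0 v(0, 1): A2/A3 P8 -> G2/G3 P8 similar
  -> R4 @ bar 8 tick 3 v(0, 1): B2/F3 TT untreated
  -> R4 @ bar 9 tick 0 v(0, 1): C3/D4 M2 untreated

(4, 0, R4, (0, 1))
(4, 2, R4, (0, 1))
(7, 0, R1, (0, 1))
(8, 3, R4, (0, 1))
(9, 0, R4, (0, 1))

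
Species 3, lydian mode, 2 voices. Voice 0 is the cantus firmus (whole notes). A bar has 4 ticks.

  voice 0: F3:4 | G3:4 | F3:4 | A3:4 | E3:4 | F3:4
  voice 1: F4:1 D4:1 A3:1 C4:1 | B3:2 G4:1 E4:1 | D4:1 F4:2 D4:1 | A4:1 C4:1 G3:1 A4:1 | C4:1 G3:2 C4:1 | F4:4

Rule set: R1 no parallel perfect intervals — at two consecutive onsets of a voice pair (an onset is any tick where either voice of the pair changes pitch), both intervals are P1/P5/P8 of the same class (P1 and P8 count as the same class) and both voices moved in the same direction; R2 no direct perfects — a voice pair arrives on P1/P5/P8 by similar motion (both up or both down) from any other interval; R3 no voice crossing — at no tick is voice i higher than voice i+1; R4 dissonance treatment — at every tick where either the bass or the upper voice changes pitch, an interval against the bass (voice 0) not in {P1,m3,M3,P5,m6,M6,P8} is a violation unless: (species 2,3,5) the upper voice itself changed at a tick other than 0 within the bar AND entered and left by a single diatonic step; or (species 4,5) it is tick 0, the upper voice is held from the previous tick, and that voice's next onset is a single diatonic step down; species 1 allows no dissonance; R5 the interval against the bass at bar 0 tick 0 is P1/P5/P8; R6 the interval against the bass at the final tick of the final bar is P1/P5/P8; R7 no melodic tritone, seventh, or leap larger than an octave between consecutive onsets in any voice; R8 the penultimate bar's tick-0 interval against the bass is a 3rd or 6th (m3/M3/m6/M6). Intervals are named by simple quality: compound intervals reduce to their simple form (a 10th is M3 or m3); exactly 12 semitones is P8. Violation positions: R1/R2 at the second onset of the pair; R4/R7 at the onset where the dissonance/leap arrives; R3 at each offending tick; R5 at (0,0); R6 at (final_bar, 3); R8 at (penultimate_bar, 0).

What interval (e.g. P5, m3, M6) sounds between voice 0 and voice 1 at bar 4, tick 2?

m3

voice 0=E3 voice 1=G3 -> m3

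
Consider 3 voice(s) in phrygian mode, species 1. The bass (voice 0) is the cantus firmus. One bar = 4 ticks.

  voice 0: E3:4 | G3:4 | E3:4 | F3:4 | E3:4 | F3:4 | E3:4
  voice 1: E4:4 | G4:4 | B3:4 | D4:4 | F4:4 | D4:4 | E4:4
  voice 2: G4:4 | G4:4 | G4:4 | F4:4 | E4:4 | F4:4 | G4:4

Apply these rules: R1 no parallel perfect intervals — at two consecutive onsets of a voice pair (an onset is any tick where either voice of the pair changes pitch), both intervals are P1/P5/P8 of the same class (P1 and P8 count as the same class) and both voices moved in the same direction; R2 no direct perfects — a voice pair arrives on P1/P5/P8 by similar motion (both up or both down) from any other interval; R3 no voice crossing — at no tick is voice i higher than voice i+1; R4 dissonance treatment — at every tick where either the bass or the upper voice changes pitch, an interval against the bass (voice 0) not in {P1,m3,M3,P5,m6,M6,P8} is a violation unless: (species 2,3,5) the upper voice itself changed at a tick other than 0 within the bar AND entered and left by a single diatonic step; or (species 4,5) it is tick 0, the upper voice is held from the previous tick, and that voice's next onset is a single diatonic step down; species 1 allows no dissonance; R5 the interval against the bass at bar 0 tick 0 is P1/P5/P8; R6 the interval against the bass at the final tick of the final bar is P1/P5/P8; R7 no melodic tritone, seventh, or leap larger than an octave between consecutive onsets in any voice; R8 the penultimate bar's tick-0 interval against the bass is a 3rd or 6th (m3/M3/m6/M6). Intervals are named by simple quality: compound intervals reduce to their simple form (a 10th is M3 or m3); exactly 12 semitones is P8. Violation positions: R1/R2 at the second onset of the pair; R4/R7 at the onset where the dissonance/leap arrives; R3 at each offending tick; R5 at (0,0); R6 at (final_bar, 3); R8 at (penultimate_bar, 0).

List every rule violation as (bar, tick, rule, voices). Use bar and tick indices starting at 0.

(0, 0, R5, (0, 2))
(1, 0, R1, (0, 1))
(2, 0, R2, (0, 1))
(4, 0, R1, (0, 2))
(4, 0, R3, (1, 2))
(4, 0, R4, (0, 1))
(4, 1, R3, (1, 2))
(4, 2, R3, (1, 2))
(4, 3, R3, (1, 2))
(5, 0, R1, (0, 2))
(5, 0, R8, (0, 2))
(6, 3, R6, (0, 2))

bar 0: v0=E3 v1=E4 v2=G4 downbeat m3
bar 1: v0=G3 v1=G4 v2=G4 downbeat P8
bar 2: v0=E3 v1=B3 v2=G4 downbeat m3
bar 3: v0=F3 v1=D4 v2=F4 downbeat P8
bar 4: v0=E3 v1=F4 v2=E4 downbeat P8
bar 5: v0=F3 v1=D4 v2=F4 downbeat P8
bar 6: v0=E3 v1=E4 v2=G4 downbeat m3
  -> R5 @ bar 0 tick 0 v(0, 2): opens on m3
  -> R1 @ bar 1 tick 0 v(0, 1): E3/E4 P8 -> G3/G4 P8 similar
  -> R2 @ bar 2 tick 0 v(0, 1): G3/G4 P8 -> E3/B3 P5 similar
  -> R1 @ bar 4 tick 0 v(0, 2): F3/F4 P8 -> E3/E4 P8 similar
  -> R3 @ bar 4 tick 0 v(1, 2): F4 above E4
  -> R4 @ bar 4 tick 0 v(0, 1): E3/F4 m2 untreated
  -> R3 @ bar 4 tick 1 v(1, 2): F4 above E4
  -> R3 @ bar 4 tick 2 v(1, 2): F4 above E4
  -> R3 @ bar 4 tick 3 v(1, 2): F4 above E4
  -> R1 @ bar 5 tick 0 v(0, 2): E3/E4 P8 -> F3/F4 P8 similar
  -> R8 @ bar 5 tick 0 v(0, 2): penult P8 not 3rd/6th
  -> R6 @ bar 6 tick 3 v(0, 2): closes on m3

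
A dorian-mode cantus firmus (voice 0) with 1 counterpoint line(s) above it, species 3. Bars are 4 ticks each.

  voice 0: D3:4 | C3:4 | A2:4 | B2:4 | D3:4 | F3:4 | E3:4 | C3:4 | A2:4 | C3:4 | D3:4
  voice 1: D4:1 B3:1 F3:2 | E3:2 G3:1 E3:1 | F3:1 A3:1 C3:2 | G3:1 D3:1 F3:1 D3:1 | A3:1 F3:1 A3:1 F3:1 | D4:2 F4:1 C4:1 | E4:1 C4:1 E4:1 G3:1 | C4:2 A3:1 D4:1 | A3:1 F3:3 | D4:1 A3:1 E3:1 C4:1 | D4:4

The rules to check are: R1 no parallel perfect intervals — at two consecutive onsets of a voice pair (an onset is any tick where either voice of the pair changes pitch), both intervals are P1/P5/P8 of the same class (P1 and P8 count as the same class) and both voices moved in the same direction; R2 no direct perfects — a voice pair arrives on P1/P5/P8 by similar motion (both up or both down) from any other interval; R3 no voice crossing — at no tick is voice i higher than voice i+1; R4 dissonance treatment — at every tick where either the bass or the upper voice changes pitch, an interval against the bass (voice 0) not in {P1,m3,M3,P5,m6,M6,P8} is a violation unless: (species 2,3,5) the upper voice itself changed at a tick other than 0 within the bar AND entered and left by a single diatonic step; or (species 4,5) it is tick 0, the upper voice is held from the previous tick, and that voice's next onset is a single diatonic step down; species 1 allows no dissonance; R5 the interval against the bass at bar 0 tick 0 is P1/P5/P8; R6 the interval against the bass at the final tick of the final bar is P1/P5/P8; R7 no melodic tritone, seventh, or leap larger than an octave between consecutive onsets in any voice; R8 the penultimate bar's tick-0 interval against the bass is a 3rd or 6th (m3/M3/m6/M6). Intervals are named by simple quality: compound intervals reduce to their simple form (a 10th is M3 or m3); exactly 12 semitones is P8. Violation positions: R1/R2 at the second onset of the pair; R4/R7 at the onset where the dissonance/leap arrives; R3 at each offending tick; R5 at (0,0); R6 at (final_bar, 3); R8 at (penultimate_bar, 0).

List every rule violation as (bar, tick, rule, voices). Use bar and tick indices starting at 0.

(0, 2, R7, (1,))
(3, 2, R4, (0, 1))
(4, 0, R2, (0, 1))
(7, 3, R4, (0, 1))
(8, 0, R2, (0, 1))
(9, 0, R4, (0, 1))
(9, 0, R8, (0, 1))
(10, 0, R1, (0, 1))

bar 0: v0=D3 v1=D4 downbeat P8
bar 1: v0=C3 v1=E3 downbeat M3
bar 2: v0=A2 v1=F3 downbeat m6
bar 3: v0=B2 v1=G3 downbeat m6
bar 4: v0=D3 v1=A3 downbeat P5
bar 5: v0=F3 v1=D4 downbeat M6
bar 6: v0=E3 v1=E4 downbeat P8
bar 7: v0=C3 v1=C4 downbeat P8
bar 8: v0=A2 v1=A3 downbeat P8
bar 9: v0=C3 v1=D4 downbeat M2
bar 10: v0=D3 v1=D4 downbeat P8
  -> R7 @ bar 0 tick 2 v(1,): B3->F3 leap 6st
  -> R4 @ bar 3 tick 2 v(0, 1): B2/F3 TT untreated
  -> R2 @ bar 4 tick 0 v(0, 1): B2/D3 m3 -> D3/A3 P5 similar
  -> R4 @ bar 7 tick 3 v(0, 1): C3/D4 M2 untreated
  -> R2 @ bar 8 tick 0 v(0, 1): C3/D4 M2 -> A2/A3 P8 similar
  -> R4 @ bar 9 tick 0 v(0, 1): C3/D4 M2 untreated
  -> R8 @ bar 9 tick 0 v(0, 1): penult M2 not 3rd/6th
  -> R1 @ bar 10 tick 0 v(0, 1): C3/C4 P8 -> D3/D4 P8 similar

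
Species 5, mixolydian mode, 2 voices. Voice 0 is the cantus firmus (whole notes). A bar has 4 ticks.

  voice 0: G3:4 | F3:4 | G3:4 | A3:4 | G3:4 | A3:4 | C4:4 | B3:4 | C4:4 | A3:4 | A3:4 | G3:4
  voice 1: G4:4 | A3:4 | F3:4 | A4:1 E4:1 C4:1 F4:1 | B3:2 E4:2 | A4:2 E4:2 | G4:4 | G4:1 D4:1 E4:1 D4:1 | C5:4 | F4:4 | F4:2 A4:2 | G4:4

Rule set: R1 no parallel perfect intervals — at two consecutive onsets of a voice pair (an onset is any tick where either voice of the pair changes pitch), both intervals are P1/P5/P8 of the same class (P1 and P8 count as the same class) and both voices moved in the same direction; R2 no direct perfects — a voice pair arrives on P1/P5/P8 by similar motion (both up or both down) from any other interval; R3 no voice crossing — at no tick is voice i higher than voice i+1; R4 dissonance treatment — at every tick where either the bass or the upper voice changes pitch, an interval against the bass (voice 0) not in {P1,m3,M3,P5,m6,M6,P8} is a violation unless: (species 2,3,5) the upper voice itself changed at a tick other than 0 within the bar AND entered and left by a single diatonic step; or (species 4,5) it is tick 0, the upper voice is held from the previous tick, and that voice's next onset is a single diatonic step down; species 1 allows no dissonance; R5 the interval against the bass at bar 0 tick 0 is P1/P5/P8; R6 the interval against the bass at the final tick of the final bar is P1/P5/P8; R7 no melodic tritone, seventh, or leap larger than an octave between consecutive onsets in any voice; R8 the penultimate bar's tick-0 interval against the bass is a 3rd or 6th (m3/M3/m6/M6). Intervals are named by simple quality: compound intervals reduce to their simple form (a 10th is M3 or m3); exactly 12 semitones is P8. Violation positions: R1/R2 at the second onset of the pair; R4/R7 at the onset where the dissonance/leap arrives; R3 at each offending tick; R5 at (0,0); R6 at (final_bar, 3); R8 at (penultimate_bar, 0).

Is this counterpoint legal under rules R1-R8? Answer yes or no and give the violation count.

bar 0: v0=G3 v1=G4 (P8)
bar 1: v0=F3 v1=A3 (M3)
bar 2: v0=G3 v1=F3 (M2)
bar 3: v0=A3 v1=A4 (P8)
bar 4: v0=G3 v1=B3 (M3)
bar 5: v0=A3 v1=A4 (P8)
bar 6: v0=C4 v1=G4 (P5)
bar 7: v0=B3 v1=G4 (m6)
bar 8: v0=C4 v1=C5 (P8)
bar 9: v0=A3 v1=F4 (m6)
bar 10: v0=A3 v1=F4 (m6)
bar 11: v0=G3 v1=G4 (P8)
  R7 @ bar1.0: G4->A3 leap 10st
  R3 @ bar2.0: G3 above F3
  R4 @ bar2.0: G3/F3 M2 untreated
  R3 @ bar2.1: G3 above F3
  R3 @ bar2.2: G3 above F3
  R3 @ bar2.3: G3 above F3
  R2 @ bar3.0: G3/F3 M2 -> A3/A4 P8 similar
  R7 @ bar3.0: F3->A4 leap 16st
  R7 @ bar4.0: F4->B3 leap 6st
  R2 @ bar5.0: G3/E4 M6 -> A3/A4 P8 similar
  R1 @ bar6.0: A3/E4 P5 -> C4/G4 P5 similar
  R2 @ bar8.0: B3/D4 m3 -> C4/C5 P8 similar
  R7 @ bar8.0: D4->C5 leap 10st
  R1 @ bar11.0: A3/A4 P8 -> G3/G4 P8 similar

No (14 violations)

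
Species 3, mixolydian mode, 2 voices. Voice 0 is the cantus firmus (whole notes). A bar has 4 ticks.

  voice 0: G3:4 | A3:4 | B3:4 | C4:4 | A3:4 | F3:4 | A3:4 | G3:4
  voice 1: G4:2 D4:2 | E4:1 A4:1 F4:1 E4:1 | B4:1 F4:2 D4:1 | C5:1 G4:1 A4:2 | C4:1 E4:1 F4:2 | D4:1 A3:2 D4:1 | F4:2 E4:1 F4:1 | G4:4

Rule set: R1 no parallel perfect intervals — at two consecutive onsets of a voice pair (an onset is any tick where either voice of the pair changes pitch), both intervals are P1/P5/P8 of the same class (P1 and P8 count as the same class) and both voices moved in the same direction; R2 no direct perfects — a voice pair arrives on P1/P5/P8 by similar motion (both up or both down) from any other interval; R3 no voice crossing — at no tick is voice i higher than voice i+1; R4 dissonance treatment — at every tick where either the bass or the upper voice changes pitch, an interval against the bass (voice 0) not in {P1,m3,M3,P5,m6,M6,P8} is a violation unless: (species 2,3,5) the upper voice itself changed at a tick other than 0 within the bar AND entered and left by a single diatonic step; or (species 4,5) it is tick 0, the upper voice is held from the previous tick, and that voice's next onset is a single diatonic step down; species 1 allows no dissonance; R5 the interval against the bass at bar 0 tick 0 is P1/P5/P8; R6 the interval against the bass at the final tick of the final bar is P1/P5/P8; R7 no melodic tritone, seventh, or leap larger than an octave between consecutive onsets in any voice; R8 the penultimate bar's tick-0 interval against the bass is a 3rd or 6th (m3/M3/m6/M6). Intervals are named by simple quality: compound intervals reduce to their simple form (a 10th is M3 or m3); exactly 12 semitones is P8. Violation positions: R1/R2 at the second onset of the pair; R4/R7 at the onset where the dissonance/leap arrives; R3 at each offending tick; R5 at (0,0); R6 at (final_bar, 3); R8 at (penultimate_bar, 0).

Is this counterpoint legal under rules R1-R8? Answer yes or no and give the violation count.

bar 0: v0=G3 v1=G4 (P8)
bar 1: v0=A3 v1=E4 (P5)
bar 2: v0=B3 v1=B4 (P8)
bar 3: v0=C4 v1=C5 (P8)
bar 4: v0=A3 v1=C4 (m3)
bar 5: v0=F3 v1=D4 (M6)
bar 6: v0=A3 v1=F4 (m6)
bar 7: v0=G3 v1=G4 (P8)
  R1 @ bar1.0: G3/D4 P5 -> A3/E4 P5 similar
  R2 @ bar2.0: A3/E4 P5 -> B3/B4 P8 similar
  R4 @ bar2.1: B3/F4 TT untreated
  R7 @ bar2.1: B4->F4 leap 6st
  R2 @ bar3.0: B3/D4 m3 -> C4/C5 P8 similar
  R7 @ bar3.0: D4->C5 leap 10st

No (6 violations)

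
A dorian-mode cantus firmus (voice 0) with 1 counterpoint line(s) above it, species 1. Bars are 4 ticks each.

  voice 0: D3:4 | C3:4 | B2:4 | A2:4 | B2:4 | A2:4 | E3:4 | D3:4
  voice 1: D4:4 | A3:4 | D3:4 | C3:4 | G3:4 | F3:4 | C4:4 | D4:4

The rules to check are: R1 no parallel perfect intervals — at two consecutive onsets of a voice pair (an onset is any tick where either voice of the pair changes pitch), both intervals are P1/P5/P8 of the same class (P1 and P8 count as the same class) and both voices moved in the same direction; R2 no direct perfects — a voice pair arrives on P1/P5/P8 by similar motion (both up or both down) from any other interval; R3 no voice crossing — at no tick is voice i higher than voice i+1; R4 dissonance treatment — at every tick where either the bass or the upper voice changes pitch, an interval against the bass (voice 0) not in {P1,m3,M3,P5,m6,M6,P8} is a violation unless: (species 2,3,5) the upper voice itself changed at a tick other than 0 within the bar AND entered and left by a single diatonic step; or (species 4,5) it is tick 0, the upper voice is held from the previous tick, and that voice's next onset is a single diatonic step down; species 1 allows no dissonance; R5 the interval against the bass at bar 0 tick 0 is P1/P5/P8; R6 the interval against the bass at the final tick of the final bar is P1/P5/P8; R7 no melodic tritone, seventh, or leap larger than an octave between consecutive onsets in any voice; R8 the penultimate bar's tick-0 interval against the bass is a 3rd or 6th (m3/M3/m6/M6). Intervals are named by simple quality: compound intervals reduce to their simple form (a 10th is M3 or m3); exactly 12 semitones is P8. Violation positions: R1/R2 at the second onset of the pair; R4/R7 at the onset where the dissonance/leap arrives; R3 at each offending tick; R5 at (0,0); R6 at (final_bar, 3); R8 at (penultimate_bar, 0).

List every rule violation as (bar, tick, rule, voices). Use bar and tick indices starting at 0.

No violations across 8 bars (D3..D3 vs D4..D4).

bar 0: v0=D3 v1=D4 downbeat P8
bar 1: v0=C3 v1=A3 downbeat M6
bar 2: v0=B2 v1=D3 downbeat m3
bar 3: v0=A2 v1=C3 downbeat m3
bar 4: v0=B2 v1=G3 downbeat m6
bar 5: v0=A2 v1=F3 downbeat m6
bar 6: v0=E3 v1=C4 downbeat m6
bar 7: v0=D3 v1=D4 downbeat P8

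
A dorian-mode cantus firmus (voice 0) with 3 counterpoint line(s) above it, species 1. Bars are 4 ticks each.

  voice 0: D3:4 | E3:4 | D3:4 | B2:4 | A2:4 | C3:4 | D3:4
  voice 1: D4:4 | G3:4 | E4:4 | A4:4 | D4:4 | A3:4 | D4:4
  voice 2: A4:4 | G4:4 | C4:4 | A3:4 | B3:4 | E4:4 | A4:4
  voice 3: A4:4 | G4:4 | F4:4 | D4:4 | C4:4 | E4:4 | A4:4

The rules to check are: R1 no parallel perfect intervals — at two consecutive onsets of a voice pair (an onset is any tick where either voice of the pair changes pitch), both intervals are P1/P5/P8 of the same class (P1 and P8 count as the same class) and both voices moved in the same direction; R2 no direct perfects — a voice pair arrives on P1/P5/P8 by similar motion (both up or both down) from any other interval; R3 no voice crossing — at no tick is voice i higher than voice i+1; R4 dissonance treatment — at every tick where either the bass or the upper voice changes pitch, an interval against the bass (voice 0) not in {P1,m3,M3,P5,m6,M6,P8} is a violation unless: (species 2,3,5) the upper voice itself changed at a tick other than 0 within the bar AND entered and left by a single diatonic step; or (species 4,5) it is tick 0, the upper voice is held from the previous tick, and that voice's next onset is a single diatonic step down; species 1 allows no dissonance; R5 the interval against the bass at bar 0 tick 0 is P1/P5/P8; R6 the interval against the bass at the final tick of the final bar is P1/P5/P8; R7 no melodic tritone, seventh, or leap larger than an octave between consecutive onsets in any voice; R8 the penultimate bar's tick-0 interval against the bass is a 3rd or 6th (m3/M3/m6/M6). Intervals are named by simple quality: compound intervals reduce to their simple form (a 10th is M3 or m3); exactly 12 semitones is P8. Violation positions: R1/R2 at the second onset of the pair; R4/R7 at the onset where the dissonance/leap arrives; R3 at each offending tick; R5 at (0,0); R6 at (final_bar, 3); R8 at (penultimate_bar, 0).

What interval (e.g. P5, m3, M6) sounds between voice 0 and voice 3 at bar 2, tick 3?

voice 0=D3 voice 3=F4 -> m3

m3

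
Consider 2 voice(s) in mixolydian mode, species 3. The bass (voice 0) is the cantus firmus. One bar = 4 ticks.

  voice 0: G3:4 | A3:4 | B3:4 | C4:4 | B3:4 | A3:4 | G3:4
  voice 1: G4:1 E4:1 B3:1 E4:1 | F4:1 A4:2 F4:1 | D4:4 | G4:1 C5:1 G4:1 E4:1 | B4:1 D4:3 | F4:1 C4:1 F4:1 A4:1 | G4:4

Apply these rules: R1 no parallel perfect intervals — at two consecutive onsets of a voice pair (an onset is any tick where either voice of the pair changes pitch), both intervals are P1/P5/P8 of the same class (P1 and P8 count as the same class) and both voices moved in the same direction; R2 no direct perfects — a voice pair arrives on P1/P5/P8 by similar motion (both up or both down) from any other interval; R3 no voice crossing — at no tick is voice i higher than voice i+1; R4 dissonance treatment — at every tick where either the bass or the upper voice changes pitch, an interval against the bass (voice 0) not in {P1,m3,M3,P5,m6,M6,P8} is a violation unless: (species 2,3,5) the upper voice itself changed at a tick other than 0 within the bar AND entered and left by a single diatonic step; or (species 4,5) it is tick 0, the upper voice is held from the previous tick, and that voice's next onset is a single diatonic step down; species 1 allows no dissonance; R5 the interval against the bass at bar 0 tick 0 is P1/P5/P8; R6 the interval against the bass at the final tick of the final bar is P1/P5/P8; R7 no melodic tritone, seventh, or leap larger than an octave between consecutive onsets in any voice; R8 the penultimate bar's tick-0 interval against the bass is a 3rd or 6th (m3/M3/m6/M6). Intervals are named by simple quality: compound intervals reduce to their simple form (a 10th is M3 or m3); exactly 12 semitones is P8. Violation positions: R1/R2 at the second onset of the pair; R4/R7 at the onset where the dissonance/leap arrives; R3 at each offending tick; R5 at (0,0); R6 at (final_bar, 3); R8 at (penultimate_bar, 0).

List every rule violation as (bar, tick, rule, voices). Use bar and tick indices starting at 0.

bar 0: v0=G3 v1=G4 downbeat P8
bar 1: v0=A3 v1=F4 downbeat m6
bar 2: v0=B3 v1=D4 downbeat m3
bar 3: v0=C4 v1=G4 downbeat P5
bar 4: v0=B3 v1=B4 downbeat P8
bar 5: v0=A3 v1=F4 downbeat m6
bar 6: v0=G3 v1=G4 downbeat P8
  -> R2 @ bar 3 tick 0 v(0, 1): B3/D4 m3 -> C4/G4 P5 similar
  -> R1 @ bar 6 tick 0 v(0, 1): A3/A4 P8 -> G3/G4 P8 similar

(3, 0, R2, (0, 1))
(6, 0, R1, (0, 1))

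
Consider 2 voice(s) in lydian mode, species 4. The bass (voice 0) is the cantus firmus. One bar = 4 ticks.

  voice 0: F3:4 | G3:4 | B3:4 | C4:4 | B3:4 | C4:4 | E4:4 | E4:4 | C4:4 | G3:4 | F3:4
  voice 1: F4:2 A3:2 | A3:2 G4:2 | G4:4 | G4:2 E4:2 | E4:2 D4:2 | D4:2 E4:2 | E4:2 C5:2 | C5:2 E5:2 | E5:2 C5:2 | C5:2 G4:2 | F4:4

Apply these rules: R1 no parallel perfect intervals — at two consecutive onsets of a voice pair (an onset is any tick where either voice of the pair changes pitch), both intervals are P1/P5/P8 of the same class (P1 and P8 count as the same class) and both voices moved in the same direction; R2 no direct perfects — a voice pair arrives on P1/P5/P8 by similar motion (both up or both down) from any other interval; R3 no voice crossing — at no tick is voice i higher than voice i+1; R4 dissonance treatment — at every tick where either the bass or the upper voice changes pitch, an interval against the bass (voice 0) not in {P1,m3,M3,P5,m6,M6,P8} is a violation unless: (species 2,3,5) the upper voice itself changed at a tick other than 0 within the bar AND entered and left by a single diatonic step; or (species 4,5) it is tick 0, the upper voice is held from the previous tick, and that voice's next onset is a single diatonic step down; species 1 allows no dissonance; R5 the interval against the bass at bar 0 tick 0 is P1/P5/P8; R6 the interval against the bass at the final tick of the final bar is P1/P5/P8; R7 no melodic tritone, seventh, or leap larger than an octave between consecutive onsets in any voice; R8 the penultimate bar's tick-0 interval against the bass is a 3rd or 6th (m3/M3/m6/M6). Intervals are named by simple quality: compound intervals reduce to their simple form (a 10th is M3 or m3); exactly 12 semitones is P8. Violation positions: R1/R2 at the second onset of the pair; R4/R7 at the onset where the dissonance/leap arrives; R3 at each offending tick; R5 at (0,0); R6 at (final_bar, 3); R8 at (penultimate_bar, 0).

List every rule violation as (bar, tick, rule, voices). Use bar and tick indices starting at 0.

(1, 0, R4, (0, 1))
(1, 2, R7, (1,))
(5, 0, R4, (0, 1))
(9, 0, R4, (0, 1))
(9, 0, R8, (0, 1))
(10, 0, R1, (0, 1))

bar 0: v0=F3 v1=F4 downbeat P8
bar 1: v0=G3 v1=A3 downbeat M2
bar 2: v0=B3 v1=G4 downbeat m6
bar 3: v0=C4 v1=G4 downbeat P5
bar 4: v0=B3 v1=E4 downbeat P4
bar 5: v0=C4 v1=D4 downbeat M2
bar 6: v0=E4 v1=E4 downbeat P1
bar 7: v0=E4 v1=C5 downbeat m6
bar 8: v0=C4 v1=E5 downbeat M3
bar 9: v0=G3 v1=C5 downbeat P4
bar 10: v0=F3 v1=F4 downbeat P8
  -> R4 @ bar 1 tick 0 v(0, 1): G3/A3 M2 untreated
  -> R7 @ bar 1 tick 2 v(1,): A3->G4 leap 10st
  -> R4 @ bar 5 tick 0 v(0, 1): C4/D4 M2 untreated
  -> R4 @ bar 9 tick 0 v(0, 1): G3/C5 P4 untreated
  -> R8 @ bar 9 tick 0 v(0, 1): penult P4 not 3rd/6th
  -> R1 @ bar 10 tick 0 v(0, 1): G3/G4 P8 -> F3/F4 P8 similar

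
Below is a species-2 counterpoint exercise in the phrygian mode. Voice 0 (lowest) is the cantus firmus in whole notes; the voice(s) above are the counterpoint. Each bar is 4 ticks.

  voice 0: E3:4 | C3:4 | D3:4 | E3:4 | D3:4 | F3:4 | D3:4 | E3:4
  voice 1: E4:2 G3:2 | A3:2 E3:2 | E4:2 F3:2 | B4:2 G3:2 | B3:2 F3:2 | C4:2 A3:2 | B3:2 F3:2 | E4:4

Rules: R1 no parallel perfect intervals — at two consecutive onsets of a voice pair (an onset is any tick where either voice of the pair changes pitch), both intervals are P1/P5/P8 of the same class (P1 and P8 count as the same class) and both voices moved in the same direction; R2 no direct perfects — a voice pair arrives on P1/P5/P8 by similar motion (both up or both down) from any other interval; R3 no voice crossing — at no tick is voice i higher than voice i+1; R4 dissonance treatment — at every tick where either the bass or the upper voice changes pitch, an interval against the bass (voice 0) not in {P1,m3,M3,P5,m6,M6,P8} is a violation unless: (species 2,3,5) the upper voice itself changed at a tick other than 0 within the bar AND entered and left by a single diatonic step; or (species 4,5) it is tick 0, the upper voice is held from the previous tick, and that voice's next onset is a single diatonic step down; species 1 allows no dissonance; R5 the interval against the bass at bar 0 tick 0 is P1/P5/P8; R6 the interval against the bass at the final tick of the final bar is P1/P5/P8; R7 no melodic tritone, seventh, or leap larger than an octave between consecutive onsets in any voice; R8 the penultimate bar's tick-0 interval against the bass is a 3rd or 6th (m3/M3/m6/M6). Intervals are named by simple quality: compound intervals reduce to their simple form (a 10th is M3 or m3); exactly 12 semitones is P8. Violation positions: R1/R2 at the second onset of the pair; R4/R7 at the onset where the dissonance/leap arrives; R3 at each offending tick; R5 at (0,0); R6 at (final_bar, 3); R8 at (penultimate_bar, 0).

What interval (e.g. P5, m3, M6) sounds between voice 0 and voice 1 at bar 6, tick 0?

voice 0=D3 voice 1=B3 -> M6

M6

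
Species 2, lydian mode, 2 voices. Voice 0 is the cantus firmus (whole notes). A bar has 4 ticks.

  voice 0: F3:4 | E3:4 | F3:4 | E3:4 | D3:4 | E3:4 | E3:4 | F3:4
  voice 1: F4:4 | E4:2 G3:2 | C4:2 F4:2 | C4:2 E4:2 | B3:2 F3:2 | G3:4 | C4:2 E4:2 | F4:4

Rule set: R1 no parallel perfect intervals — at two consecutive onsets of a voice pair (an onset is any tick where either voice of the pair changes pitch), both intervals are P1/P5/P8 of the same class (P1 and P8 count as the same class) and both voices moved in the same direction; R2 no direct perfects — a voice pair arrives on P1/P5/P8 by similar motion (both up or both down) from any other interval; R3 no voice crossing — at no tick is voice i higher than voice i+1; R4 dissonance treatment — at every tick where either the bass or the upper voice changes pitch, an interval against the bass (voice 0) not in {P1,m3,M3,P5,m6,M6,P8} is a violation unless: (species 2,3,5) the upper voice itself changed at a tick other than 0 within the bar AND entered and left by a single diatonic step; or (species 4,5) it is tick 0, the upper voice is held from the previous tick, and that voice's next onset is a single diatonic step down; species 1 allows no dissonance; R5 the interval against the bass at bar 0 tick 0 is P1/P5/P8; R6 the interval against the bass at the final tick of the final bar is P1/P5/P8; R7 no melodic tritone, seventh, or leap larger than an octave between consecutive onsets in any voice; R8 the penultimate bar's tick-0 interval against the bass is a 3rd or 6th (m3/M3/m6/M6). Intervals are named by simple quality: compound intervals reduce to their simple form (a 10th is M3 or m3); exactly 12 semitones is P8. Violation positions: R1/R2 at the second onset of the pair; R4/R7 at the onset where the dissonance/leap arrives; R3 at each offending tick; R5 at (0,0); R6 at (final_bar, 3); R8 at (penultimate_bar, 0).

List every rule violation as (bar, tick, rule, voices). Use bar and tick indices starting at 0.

(1, 0, R1, (0, 1))
(2, 0, R2, (0, 1))
(4, 2, R7, (1,))
(7, 0, R1, (0, 1))

bar 0: v0=F3 v1=F4 downbeat P8
bar 1: v0=E3 v1=E4 downbeat P8
bar 2: v0=F3 v1=C4 downbeat P5
bar 3: v0=E3 v1=C4 downbeat m6
bar 4: v0=D3 v1=B3 downbeat M6
bar 5: v0=E3 v1=G3 downbeat m3
bar 6: v0=E3 v1=C4 downbeat m6
bar 7: v0=F3 v1=F4 downbeat P8
  -> R1 @ bar 1 tick 0 v(0, 1): F3/F4 P8 -> E3/E4 P8 similar
  -> R2 @ bar 2 tick 0 v(0, 1): E3/G3 m3 -> F3/C4 P5 similar
  -> R7 @ bar 4 tick 2 v(1,): B3->F3 leap 6st
  -> R1 @ bar 7 tick 0 v(0, 1): E3/E4 P8 -> F3/F4 P8 similar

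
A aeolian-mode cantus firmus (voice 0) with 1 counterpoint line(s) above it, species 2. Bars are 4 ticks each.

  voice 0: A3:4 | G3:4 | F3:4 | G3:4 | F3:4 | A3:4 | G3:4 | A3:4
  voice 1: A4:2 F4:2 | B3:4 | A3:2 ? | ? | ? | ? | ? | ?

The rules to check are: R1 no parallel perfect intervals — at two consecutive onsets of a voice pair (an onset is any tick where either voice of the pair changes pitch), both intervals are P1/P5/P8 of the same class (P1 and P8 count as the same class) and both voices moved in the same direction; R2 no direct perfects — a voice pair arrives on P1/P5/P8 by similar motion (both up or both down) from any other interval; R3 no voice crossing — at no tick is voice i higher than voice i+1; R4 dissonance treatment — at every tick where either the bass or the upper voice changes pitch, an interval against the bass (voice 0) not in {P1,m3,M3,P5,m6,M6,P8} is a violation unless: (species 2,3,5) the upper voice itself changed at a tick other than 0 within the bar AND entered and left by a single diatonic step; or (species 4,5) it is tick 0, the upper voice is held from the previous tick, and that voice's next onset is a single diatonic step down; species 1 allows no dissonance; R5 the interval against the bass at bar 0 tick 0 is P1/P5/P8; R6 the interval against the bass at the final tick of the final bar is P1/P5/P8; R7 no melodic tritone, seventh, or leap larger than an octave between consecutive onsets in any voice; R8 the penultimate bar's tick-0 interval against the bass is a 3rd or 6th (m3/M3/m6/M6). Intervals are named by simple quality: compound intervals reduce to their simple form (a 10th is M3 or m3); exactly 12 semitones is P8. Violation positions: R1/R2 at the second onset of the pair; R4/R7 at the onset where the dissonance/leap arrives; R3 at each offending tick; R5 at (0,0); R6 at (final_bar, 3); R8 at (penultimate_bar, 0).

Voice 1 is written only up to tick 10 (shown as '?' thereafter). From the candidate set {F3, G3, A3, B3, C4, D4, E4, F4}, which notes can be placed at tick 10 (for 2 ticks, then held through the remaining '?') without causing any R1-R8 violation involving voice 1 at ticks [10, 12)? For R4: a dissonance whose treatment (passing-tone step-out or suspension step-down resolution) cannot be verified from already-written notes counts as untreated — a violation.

F3: legal
G3: violates R4
A3: legal
B3: violates R4
C4: legal
D4: legal
E4: violates R4
F4: legal

{A3, C4, D4, F3, F4}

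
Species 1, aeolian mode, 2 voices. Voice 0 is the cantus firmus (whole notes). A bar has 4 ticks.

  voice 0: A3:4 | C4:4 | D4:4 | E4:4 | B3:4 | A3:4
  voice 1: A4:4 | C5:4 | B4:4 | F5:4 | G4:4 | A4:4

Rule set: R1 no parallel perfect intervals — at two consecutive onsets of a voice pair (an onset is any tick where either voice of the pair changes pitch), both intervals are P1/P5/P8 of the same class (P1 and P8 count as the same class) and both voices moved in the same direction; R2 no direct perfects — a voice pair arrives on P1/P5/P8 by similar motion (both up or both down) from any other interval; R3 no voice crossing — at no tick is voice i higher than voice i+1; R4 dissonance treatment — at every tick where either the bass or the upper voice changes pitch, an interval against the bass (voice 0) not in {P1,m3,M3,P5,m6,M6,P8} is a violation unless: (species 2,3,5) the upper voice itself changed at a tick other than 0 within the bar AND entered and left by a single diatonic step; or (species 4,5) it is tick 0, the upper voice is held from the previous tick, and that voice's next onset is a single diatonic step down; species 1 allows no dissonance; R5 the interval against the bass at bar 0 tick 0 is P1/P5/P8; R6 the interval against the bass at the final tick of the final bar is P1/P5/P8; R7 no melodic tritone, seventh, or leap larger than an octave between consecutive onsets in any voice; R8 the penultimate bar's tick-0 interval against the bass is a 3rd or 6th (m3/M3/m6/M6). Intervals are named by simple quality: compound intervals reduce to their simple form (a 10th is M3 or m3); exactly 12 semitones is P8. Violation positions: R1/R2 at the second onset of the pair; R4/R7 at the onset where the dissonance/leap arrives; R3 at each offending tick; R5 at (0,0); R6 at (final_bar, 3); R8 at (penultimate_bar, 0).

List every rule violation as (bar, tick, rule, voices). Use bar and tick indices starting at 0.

(1, 0, R1, (0, 1))
(3, 0, R4, (0, 1))
(3, 0, R7, (1,))
(4, 0, R7, (1,))

bar 0: v0=A3 v1=A4 downbeat P8
bar 1: v0=C4 v1=C5 downbeat P8
bar 2: v0=D4 v1=B4 downbeat M6
bar 3: v0=E4 v1=F5 downbeat m2
bar 4: v0=B3 v1=G4 downbeat m6
bar 5: v0=A3 v1=A4 downbeat P8
  -> R1 @ bar 1 tick 0 v(0, 1): A3/A4 P8 -> C4/C5 P8 similar
  -> R4 @ bar 3 tick 0 v(0, 1): E4/F5 m2 untreated
  -> R7 @ bar 3 tick 0 v(1,): B4->F5 leap 6st
  -> R7 @ bar 4 tick 0 v(1,): F5->G4 leap 10st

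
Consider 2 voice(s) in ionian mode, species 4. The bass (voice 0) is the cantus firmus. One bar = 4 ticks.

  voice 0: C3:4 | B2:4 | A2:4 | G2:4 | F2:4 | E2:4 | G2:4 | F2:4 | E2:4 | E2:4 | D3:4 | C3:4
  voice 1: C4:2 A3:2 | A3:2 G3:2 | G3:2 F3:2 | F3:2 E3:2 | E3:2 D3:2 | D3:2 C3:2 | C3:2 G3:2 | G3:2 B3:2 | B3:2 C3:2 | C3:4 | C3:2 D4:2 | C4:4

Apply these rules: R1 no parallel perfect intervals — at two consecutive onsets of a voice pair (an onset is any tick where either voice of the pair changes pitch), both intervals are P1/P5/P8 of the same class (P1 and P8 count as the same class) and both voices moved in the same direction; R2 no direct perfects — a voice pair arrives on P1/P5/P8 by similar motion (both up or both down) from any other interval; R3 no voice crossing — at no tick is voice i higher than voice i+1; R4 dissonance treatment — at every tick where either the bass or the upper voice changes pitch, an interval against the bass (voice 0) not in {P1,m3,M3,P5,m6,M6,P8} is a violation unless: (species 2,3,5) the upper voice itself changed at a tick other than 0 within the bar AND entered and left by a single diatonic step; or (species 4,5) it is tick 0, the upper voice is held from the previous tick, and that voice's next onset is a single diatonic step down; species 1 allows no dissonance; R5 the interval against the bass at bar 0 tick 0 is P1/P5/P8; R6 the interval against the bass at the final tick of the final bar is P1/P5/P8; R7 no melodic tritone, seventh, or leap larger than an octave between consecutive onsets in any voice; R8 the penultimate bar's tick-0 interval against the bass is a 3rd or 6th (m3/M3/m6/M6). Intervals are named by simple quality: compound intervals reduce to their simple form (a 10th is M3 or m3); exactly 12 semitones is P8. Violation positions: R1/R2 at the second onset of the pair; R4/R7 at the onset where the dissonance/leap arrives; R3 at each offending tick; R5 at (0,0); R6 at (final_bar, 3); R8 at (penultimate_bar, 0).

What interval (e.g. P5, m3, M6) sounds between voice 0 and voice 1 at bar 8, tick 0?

P5

voice 0=E2 voice 1=B3 -> P5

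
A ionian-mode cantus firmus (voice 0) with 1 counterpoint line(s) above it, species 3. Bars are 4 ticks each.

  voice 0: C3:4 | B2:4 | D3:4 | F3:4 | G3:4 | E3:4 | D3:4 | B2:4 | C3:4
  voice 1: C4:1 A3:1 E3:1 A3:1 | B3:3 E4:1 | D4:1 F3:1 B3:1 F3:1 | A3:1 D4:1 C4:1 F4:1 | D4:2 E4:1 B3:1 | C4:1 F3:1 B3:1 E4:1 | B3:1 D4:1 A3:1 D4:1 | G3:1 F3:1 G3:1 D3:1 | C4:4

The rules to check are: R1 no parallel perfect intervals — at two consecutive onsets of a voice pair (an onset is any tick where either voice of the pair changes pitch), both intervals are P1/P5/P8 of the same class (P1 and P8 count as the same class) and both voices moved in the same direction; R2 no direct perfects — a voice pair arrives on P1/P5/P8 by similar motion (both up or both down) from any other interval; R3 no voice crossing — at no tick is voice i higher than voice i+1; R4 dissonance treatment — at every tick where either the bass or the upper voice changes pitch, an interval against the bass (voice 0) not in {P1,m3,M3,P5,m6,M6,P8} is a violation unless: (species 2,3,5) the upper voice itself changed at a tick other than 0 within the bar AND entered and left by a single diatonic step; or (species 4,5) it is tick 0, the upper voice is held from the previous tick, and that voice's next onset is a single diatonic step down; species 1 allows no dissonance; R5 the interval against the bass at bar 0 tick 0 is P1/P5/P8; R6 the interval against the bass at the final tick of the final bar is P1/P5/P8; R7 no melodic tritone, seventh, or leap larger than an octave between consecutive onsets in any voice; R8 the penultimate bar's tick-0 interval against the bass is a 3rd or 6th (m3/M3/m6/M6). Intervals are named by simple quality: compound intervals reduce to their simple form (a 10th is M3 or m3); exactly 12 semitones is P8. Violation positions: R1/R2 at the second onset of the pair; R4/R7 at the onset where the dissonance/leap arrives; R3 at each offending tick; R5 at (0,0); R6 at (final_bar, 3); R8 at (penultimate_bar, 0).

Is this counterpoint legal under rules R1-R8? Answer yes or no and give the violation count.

bar 0: v0=C3 v1=C4 (P8)
bar 1: v0=B2 v1=B3 (P8)
bar 2: v0=D3 v1=D4 (P8)
bar 3: v0=F3 v1=A3 (M3)
bar 4: v0=G3 v1=D4 (P5)
bar 5: v0=E3 v1=C4 (m6)
bar 6: v0=D3 v1=B3 (M6)
bar 7: v0=B2 v1=G3 (m6)
bar 8: v0=C3 v1=C4 (P8)
  R4 @ bar1.3: B2/E4 P4 untreated
  R7 @ bar2.2: F3->B3 leap 6st
  R7 @ bar2.3: B3->F3 leap 6st
  R4 @ bar5.1: E3/F3 m2 untreated
  R7 @ bar5.2: F3->B3 leap 6st
  R2 @ bar8.0: B2/D3 m3 -> C3/C4 P8 similar
  R7 @ bar8.0: D3->C4 leap 10st

No (7 violations)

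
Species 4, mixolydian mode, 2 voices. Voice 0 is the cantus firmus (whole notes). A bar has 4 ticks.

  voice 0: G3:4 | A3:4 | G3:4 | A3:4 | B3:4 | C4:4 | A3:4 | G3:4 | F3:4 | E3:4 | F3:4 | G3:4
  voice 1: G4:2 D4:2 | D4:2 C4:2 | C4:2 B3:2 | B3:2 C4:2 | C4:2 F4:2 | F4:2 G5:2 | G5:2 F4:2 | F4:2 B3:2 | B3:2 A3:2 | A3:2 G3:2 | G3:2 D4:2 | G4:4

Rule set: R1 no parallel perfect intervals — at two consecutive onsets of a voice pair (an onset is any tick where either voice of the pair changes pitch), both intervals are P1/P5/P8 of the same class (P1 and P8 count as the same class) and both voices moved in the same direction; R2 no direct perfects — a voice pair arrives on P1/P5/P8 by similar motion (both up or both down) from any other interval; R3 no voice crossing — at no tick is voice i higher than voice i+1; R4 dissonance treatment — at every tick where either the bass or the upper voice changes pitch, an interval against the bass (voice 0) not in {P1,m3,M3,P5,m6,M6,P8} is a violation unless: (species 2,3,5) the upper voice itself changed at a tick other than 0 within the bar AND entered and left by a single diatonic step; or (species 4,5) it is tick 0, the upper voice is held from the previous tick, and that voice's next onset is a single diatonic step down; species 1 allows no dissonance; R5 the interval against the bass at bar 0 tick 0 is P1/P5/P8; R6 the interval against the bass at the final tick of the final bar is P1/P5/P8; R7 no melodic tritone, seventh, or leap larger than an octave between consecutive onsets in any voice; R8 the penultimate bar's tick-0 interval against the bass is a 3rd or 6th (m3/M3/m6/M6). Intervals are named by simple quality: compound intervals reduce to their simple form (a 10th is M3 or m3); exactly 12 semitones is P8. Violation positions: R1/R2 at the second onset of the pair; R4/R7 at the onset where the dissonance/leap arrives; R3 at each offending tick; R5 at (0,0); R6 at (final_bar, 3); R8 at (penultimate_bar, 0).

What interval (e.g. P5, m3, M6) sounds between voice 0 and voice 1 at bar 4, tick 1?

voice 0=B3 voice 1=C4 -> m2

m2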